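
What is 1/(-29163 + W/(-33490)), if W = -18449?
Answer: -33490/976650421 ≈ -3.4291e-5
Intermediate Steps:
1/(-29163 + W/(-33490)) = 1/(-29163 - 18449/(-33490)) = 1/(-29163 - 18449*(-1/33490)) = 1/(-29163 + 18449/33490) = 1/(-976650421/33490) = -33490/976650421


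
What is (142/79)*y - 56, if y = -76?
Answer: -15216/79 ≈ -192.61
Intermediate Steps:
(142/79)*y - 56 = (142/79)*(-76) - 56 = -10792/79 - 56 = -15216/79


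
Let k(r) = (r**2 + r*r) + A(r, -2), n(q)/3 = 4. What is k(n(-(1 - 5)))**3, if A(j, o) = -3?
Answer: 23149125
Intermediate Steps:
n(q) = 12 (n(q) = 3*4 = 12)
k(r) = -3 + 2*r**2 (k(r) = (r**2 + r*r) - 3 = (r**2 + r**2) - 3 = 2*r**2 - 3 = -3 + 2*r**2)
k(n(-(1 - 5)))**3 = (-3 + 2*12**2)**3 = (-3 + 2*144)**3 = (-3 + 288)**3 = 285**3 = 23149125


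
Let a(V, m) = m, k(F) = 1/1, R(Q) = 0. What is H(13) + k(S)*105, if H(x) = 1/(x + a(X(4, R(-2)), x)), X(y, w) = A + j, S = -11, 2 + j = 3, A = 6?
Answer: 2731/26 ≈ 105.04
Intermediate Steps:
j = 1 (j = -2 + 3 = 1)
k(F) = 1
X(y, w) = 7 (X(y, w) = 6 + 1 = 7)
H(x) = 1/(2*x) (H(x) = 1/(x + x) = 1/(2*x))
H(13) + k(S)*105 = (½)/13 + 1*105 = (½)*(1/13) + 105 = 1/26 + 105 = 2731/26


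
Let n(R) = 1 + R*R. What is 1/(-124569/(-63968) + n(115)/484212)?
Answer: 7743518304/15290961349 ≈ 0.50641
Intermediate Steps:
n(R) = 1 + R²
1/(-124569/(-63968) + n(115)/484212) = 1/(-124569/(-63968) + (1 + 115²)/484212) = 1/(-124569*(-1/63968) + (1 + 13225)*(1/484212)) = 1/(124569/63968 + 13226*(1/484212)) = 1/(124569/63968 + 6613/242106) = 1/(15290961349/7743518304) = 7743518304/15290961349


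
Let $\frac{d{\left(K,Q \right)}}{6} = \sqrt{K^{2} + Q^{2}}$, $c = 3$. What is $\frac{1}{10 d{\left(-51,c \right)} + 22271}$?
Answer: $\frac{22271}{486601441} - \frac{180 \sqrt{290}}{486601441} \approx 3.9469 \cdot 10^{-5}$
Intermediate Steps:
$d{\left(K,Q \right)} = 6 \sqrt{K^{2} + Q^{2}}$
$\frac{1}{10 d{\left(-51,c \right)} + 22271} = \frac{1}{10 \cdot 6 \sqrt{\left(-51\right)^{2} + 3^{2}} + 22271} = \frac{1}{10 \cdot 6 \sqrt{2601 + 9} + 22271} = \frac{1}{10 \cdot 6 \sqrt{2610} + 22271} = \frac{1}{10 \cdot 6 \cdot 3 \sqrt{290} + 22271} = \frac{1}{10 \cdot 18 \sqrt{290} + 22271} = \frac{1}{180 \sqrt{290} + 22271} = \frac{1}{22271 + 180 \sqrt{290}}$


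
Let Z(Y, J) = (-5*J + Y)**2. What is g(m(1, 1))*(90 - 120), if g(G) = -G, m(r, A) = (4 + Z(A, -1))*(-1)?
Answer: -1200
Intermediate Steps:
Z(Y, J) = (Y - 5*J)**2
m(r, A) = -4 - (-5 - A)**2 (m(r, A) = (4 + (-A + 5*(-1))**2)*(-1) = (4 + (-A - 5)**2)*(-1) = (4 + (-5 - A)**2)*(-1) = -4 - (-5 - A)**2)
g(m(1, 1))*(90 - 120) = (-(-4 - (5 + 1)**2))*(90 - 120) = -(-4 - 1*6**2)*(-30) = -(-4 - 1*36)*(-30) = -(-4 - 36)*(-30) = -1*(-40)*(-30) = 40*(-30) = -1200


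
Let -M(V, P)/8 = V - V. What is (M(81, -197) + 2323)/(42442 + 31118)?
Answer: 2323/73560 ≈ 0.031580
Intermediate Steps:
M(V, P) = 0 (M(V, P) = -8*(V - V) = -8*0 = 0)
(M(81, -197) + 2323)/(42442 + 31118) = (0 + 2323)/(42442 + 31118) = 2323/73560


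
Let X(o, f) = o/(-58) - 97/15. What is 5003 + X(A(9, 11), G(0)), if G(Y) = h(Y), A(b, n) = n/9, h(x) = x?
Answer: 13040897/2610 ≈ 4996.5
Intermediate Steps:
A(b, n) = n/9 (A(b, n) = n*(⅑) = n/9)
G(Y) = Y
X(o, f) = -97/15 - o/58 (X(o, f) = o*(-1/58) - 97*1/15 = -o/58 - 97/15 = -97/15 - o/58)
5003 + X(A(9, 11), G(0)) = 5003 + (-97/15 - 11/522) = 5003 - 16933/2610 = 13040897/2610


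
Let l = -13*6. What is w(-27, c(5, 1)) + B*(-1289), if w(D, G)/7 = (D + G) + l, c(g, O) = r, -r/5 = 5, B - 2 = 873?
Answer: -1128785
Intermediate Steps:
B = 875 (B = 2 + 873 = 875)
r = -25 (r = -5*5 = -25)
c(g, O) = -25
l = -78
w(D, G) = -546 + 7*D + 7*G (w(D, G) = 7*((D + G) - 78) = 7*(-78 + D + G) = -546 + 7*D + 7*G)
w(-27, c(5, 1)) + B*(-1289) = (-546 + 7*(-27) + 7*(-25)) + 875*(-1289) = (-546 - 189 - 175) - 1127875 = -910 - 1127875 = -1128785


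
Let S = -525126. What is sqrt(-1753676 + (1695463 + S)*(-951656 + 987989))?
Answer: sqrt(42520100545) ≈ 2.0620e+5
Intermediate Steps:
sqrt(-1753676 + (1695463 + S)*(-951656 + 987989)) = sqrt(-1753676 + (1695463 - 525126)*(-951656 + 987989)) = sqrt(-1753676 + 1170337*36333) = sqrt(-1753676 + 42521854221) = sqrt(42520100545)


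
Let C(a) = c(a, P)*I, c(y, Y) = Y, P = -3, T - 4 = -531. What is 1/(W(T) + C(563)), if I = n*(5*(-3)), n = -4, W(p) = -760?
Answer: -1/940 ≈ -0.0010638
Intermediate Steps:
T = -527 (T = 4 - 531 = -527)
I = 60 (I = -20*(-3) = -4*(-15) = 60)
C(a) = -180 (C(a) = -3*60 = -180)
1/(W(T) + C(563)) = 1/(-760 - 180) = 1/(-940) = -1/940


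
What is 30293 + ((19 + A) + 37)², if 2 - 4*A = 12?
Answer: 132621/4 ≈ 33155.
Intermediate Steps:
A = -5/2 (A = ½ - ¼*12 = ½ - 3 = -5/2 ≈ -2.5000)
30293 + ((19 + A) + 37)² = 30293 + ((19 - 5/2) + 37)² = 30293 + (33/2 + 37)² = 30293 + (107/2)² = 30293 + 11449/4 = 132621/4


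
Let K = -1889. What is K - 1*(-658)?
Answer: -1231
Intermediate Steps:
K - 1*(-658) = -1889 - 1*(-658) = -1889 + 658 = -1231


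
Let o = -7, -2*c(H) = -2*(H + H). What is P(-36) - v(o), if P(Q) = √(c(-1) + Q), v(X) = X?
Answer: 7 + I*√38 ≈ 7.0 + 6.1644*I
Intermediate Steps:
c(H) = 2*H (c(H) = -(-1)*(H + H) = -(-1)*2*H = -(-2)*H = 2*H)
P(Q) = √(-2 + Q) (P(Q) = √(2*(-1) + Q) = √(-2 + Q))
P(-36) - v(o) = √(-2 - 36) - 1*(-7) = √(-38) + 7 = I*√38 + 7 = 7 + I*√38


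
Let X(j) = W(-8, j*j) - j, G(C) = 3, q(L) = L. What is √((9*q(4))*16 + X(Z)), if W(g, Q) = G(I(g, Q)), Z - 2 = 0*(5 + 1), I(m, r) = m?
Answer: √577 ≈ 24.021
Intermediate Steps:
Z = 2 (Z = 2 + 0*(5 + 1) = 2 + 0*6 = 2 + 0 = 2)
W(g, Q) = 3
X(j) = 3 - j
√((9*q(4))*16 + X(Z)) = √((9*4)*16 + (3 - 1*2)) = √(36*16 + (3 - 2)) = √(576 + 1) = √577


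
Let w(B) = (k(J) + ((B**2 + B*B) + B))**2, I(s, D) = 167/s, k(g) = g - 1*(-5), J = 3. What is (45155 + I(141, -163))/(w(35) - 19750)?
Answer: 6367022/873537159 ≈ 0.0072888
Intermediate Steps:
k(g) = 5 + g (k(g) = g + 5 = 5 + g)
w(B) = (8 + B + 2*B**2)**2 (w(B) = ((5 + 3) + ((B**2 + B*B) + B))**2 = (8 + ((B**2 + B**2) + B))**2 = (8 + (2*B**2 + B))**2 = (8 + (B + 2*B**2))**2 = (8 + B + 2*B**2)**2)
(45155 + I(141, -163))/(w(35) - 19750) = (45155 + 167/141)/((8 + 35 + 2*35**2)**2 - 19750) = (45155 + 167*(1/141))/((8 + 35 + 2*1225)**2 - 19750) = (45155 + 167/141)/((8 + 35 + 2450)**2 - 19750) = 6367022/(141*(2493**2 - 19750)) = 6367022/(141*(6215049 - 19750)) = (6367022/141)/6195299 = (6367022/141)*(1/6195299) = 6367022/873537159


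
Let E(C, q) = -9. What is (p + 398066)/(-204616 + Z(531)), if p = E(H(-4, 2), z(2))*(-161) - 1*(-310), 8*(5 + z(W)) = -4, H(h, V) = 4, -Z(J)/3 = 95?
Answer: -399825/204901 ≈ -1.9513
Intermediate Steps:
Z(J) = -285 (Z(J) = -3*95 = -285)
z(W) = -11/2 (z(W) = -5 + (1/8)*(-4) = -5 - 1/2 = -11/2)
p = 1759 (p = -9*(-161) - 1*(-310) = 1449 + 310 = 1759)
(p + 398066)/(-204616 + Z(531)) = (1759 + 398066)/(-204616 - 285) = 399825/(-204901) = 399825*(-1/204901) = -399825/204901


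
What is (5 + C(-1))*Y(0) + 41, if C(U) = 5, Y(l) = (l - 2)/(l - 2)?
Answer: 51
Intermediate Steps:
Y(l) = 1 (Y(l) = (-2 + l)/(-2 + l) = 1)
(5 + C(-1))*Y(0) + 41 = (5 + 5)*1 + 41 = 10*1 + 41 = 10 + 41 = 51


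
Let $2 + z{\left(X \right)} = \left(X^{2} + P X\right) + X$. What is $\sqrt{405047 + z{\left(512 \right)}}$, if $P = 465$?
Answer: $\sqrt{905781} \approx 951.73$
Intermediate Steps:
$z{\left(X \right)} = -2 + X^{2} + 466 X$ ($z{\left(X \right)} = -2 + \left(\left(X^{2} + 465 X\right) + X\right) = -2 + \left(X^{2} + 466 X\right) = -2 + X^{2} + 466 X$)
$\sqrt{405047 + z{\left(512 \right)}} = \sqrt{405047 + \left(-2 + 512^{2} + 466 \cdot 512\right)} = \sqrt{405047 + \left(-2 + 262144 + 238592\right)} = \sqrt{405047 + 500734} = \sqrt{905781}$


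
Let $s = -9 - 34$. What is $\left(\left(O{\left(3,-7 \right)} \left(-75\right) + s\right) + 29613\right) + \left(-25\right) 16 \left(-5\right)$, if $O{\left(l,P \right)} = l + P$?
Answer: $31870$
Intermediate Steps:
$s = -43$ ($s = -9 - 34 = -43$)
$O{\left(l,P \right)} = P + l$
$\left(\left(O{\left(3,-7 \right)} \left(-75\right) + s\right) + 29613\right) + \left(-25\right) 16 \left(-5\right) = \left(\left(\left(-7 + 3\right) \left(-75\right) - 43\right) + 29613\right) + \left(-25\right) 16 \left(-5\right) = \left(\left(\left(-4\right) \left(-75\right) - 43\right) + 29613\right) - -2000 = \left(\left(300 - 43\right) + 29613\right) + 2000 = \left(257 + 29613\right) + 2000 = 29870 + 2000 = 31870$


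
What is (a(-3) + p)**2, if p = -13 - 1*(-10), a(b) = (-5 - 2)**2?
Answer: 2116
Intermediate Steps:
a(b) = 49 (a(b) = (-7)**2 = 49)
p = -3 (p = -13 + 10 = -3)
(a(-3) + p)**2 = (49 - 3)**2 = 46**2 = 2116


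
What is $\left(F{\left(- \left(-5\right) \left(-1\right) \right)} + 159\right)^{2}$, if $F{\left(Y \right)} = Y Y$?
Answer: $33856$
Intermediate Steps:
$F{\left(Y \right)} = Y^{2}$
$\left(F{\left(- \left(-5\right) \left(-1\right) \right)} + 159\right)^{2} = \left(\left(- \left(-5\right) \left(-1\right)\right)^{2} + 159\right)^{2} = \left(\left(\left(-1\right) 5\right)^{2} + 159\right)^{2} = \left(\left(-5\right)^{2} + 159\right)^{2} = \left(25 + 159\right)^{2} = 184^{2} = 33856$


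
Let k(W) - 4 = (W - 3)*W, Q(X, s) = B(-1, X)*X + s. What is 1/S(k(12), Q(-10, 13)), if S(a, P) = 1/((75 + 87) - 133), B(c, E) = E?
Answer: 29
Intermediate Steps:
Q(X, s) = s + X² (Q(X, s) = X*X + s = X² + s = s + X²)
k(W) = 4 + W*(-3 + W) (k(W) = 4 + (W - 3)*W = 4 + (-3 + W)*W = 4 + W*(-3 + W))
S(a, P) = 1/29 (S(a, P) = 1/(162 - 133) = 1/29)
1/S(k(12), Q(-10, 13)) = 1/(1/29) = 29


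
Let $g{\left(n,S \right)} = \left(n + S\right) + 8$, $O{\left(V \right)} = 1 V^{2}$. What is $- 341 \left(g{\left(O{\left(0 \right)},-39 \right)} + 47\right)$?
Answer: $-5456$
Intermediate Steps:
$O{\left(V \right)} = V^{2}$
$g{\left(n,S \right)} = 8 + S + n$ ($g{\left(n,S \right)} = \left(S + n\right) + 8 = 8 + S + n$)
$- 341 \left(g{\left(O{\left(0 \right)},-39 \right)} + 47\right) = - 341 \left(\left(8 - 39 + 0^{2}\right) + 47\right) = - 341 \left(\left(8 - 39 + 0\right) + 47\right) = - 341 \left(-31 + 47\right) = \left(-341\right) 16 = -5456$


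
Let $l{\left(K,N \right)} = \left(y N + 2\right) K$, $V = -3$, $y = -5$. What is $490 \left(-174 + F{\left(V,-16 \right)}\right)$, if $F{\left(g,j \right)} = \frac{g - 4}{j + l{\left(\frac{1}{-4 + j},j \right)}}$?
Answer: $- \frac{17102960}{201} \approx -85089.0$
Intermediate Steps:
$l{\left(K,N \right)} = K \left(2 - 5 N\right)$ ($l{\left(K,N \right)} = \left(- 5 N + 2\right) K = \left(2 - 5 N\right) K = K \left(2 - 5 N\right)$)
$F{\left(g,j \right)} = \frac{-4 + g}{j + \frac{2 - 5 j}{-4 + j}}$ ($F{\left(g,j \right)} = \frac{g - 4}{j + \frac{2 - 5 j}{-4 + j}} = \frac{-4 + g}{j + \frac{2 - 5 j}{-4 + j}}$)
$490 \left(-174 + F{\left(V,-16 \right)}\right) = 490 \left(-174 + \frac{\left(-4 - 3\right) \left(-4 - 16\right)}{2 - -80 - 16 \left(-4 - 16\right)}\right) = 490 \left(-174 + \frac{1}{2 + 80 - -320} \left(-7\right) \left(-20\right)\right) = 490 \left(-174 + \frac{1}{2 + 80 + 320} \left(-7\right) \left(-20\right)\right) = 490 \left(-174 + \frac{1}{402} \left(-7\right) \left(-20\right)\right) = 490 \left(-174 + \frac{70}{201}\right) = 490 \left(- \frac{34904}{201}\right) = - \frac{17102960}{201}$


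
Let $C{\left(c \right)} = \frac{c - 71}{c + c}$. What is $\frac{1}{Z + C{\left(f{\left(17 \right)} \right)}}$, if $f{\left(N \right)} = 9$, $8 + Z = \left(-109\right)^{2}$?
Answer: $\frac{9}{106826} \approx 8.4249 \cdot 10^{-5}$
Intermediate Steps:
$Z = 11873$ ($Z = -8 + \left(-109\right)^{2} = -8 + 11881 = 11873$)
$C{\left(c \right)} = \frac{-71 + c}{2 c}$
$\frac{1}{Z + C{\left(f{\left(17 \right)} \right)}} = \frac{1}{11873 + \frac{-71 + 9}{2 \cdot 9}} = \frac{1}{11873 + \frac{1}{2} \cdot \frac{1}{9} \left(-62\right)} = \frac{1}{11873 - \frac{31}{9}} = \frac{1}{\frac{106826}{9}} = \frac{9}{106826}$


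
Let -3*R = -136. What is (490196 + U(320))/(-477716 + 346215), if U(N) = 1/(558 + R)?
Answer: -887254763/238016810 ≈ -3.7277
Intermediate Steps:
R = 136/3 (R = -1/3*(-136) = 136/3 ≈ 45.333)
U(N) = 3/1810 (U(N) = 1/(558 + 136/3) = 1/(1810/3) = 3/1810)
(490196 + U(320))/(-477716 + 346215) = (490196 + 3/1810)/(-477716 + 346215) = (887254763/1810)/(-131501) = (887254763/1810)*(-1/131501) = -887254763/238016810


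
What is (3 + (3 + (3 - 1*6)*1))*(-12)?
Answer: -36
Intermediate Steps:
(3 + (3 + (3 - 1*6)*1))*(-12) = (3 + (3 + (3 - 6)*1))*(-12) = (3 + (3 - 3*1))*(-12) = (3 + (3 - 3))*(-12) = (3 + 0)*(-12) = 3*(-12) = -36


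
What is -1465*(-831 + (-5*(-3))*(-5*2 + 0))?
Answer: 1437165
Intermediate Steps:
-1465*(-831 + (-5*(-3))*(-5*2 + 0)) = -1465*(-831 + 15*(-10 + 0)) = -1465*(-831 + 15*(-10)) = -1465*(-831 - 150) = -1465*(-981) = 1437165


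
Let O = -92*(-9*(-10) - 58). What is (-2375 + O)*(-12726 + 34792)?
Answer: -117369054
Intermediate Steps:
O = -2944 (O = -92*(90 - 58) = -92*32 = -2944)
(-2375 + O)*(-12726 + 34792) = (-2375 - 2944)*(-12726 + 34792) = -5319*22066 = -117369054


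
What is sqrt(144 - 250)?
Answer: I*sqrt(106) ≈ 10.296*I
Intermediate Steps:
sqrt(144 - 250) = sqrt(-106) = I*sqrt(106)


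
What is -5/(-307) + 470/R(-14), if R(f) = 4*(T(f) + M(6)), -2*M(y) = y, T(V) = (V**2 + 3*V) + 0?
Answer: 73655/92714 ≈ 0.79443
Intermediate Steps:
T(V) = V**2 + 3*V
M(y) = -y/2
R(f) = -12 + 4*f*(3 + f) (R(f) = 4*(f*(3 + f) - 1/2*6) = 4*(f*(3 + f) - 3) = 4*(-3 + f*(3 + f)) = -12 + 4*f*(3 + f))
-5/(-307) + 470/R(-14) = -5/(-307) + 470/(-12 + 4*(-14)*(3 - 14)) = -5*(-1/307) + 470/(-12 + 4*(-14)*(-11)) = 5/307 + 470/(-12 + 616) = 5/307 + 470/604 = 5/307 + 470*(1/604) = 5/307 + 235/302 = 73655/92714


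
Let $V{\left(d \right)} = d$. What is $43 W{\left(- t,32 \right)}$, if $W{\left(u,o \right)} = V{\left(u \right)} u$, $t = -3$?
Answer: $387$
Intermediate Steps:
$W{\left(u,o \right)} = u^{2}$ ($W{\left(u,o \right)} = u u = u^{2}$)
$43 W{\left(- t,32 \right)} = 43 \left(\left(-1\right) \left(-3\right)\right)^{2} = 43 \cdot 3^{2} = 43 \cdot 9 = 387$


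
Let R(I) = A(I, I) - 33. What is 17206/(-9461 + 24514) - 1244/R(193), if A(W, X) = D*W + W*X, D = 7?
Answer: 644857870/580549051 ≈ 1.1108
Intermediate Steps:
A(W, X) = 7*W + W*X
R(I) = -33 + I*(7 + I) (R(I) = I*(7 + I) - 33 = -33 + I*(7 + I))
17206/(-9461 + 24514) - 1244/R(193) = 17206/(-9461 + 24514) - 1244/(-33 + 193*(7 + 193)) = 17206/15053 - 1244/(-33 + 193*200) = 17206*(1/15053) - 1244/(-33 + 38600) = 17206/15053 - 1244/38567 = 644857870/580549051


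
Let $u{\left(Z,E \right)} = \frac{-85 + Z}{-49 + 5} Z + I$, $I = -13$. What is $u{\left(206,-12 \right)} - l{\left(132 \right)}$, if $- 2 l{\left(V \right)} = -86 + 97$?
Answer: $-574$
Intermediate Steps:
$l{\left(V \right)} = - \frac{11}{2}$ ($l{\left(V \right)} = - \frac{-86 + 97}{2} = \left(- \frac{1}{2}\right) 11 = - \frac{11}{2}$)
$u{\left(Z,E \right)} = -13 + Z \left(\frac{85}{44} - \frac{Z}{44}\right)$ ($u{\left(Z,E \right)} = \frac{-85 + Z}{-49 + 5} Z - 13 = \frac{-85 + Z}{-44} Z - 13 = \left(-85 + Z\right) \left(- \frac{1}{44}\right) Z - 13 = \left(\frac{85}{44} - \frac{Z}{44}\right) Z - 13 = Z \left(\frac{85}{44} - \frac{Z}{44}\right) - 13 = -13 + Z \left(\frac{85}{44} - \frac{Z}{44}\right)$)
$u{\left(206,-12 \right)} - l{\left(132 \right)} = \left(-13 - \frac{206^{2}}{44} + \frac{85}{44} \cdot 206\right) - - \frac{11}{2} = \left(-13 - \frac{10609}{11} + \frac{8755}{22}\right) + \frac{11}{2} = - \frac{1159}{2} + \frac{11}{2} = -574$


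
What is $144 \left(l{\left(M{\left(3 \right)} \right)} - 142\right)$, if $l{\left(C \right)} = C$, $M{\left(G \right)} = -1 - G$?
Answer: $-21024$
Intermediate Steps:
$144 \left(l{\left(M{\left(3 \right)} \right)} - 142\right) = 144 \left(\left(-1 - 3\right) - 142\right) = 144 \left(-4 - 142\right) = 144 \left(-146\right) = -21024$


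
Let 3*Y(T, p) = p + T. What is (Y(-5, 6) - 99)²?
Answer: 87616/9 ≈ 9735.1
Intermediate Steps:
Y(T, p) = T/3 + p/3 (Y(T, p) = (p + T)/3 = (T + p)/3 = T/3 + p/3)
(Y(-5, 6) - 99)² = (((⅓)*(-5) + (⅓)*6) - 99)² = ((-5/3 + 2) - 99)² = (⅓ - 99)² = (-296/3)² = 87616/9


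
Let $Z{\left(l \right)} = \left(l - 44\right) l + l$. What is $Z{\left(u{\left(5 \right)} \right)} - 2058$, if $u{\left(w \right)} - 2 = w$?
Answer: $-2310$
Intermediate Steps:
$u{\left(w \right)} = 2 + w$
$Z{\left(l \right)} = l + l \left(-44 + l\right)$ ($Z{\left(l \right)} = \left(-44 + l\right) l + l = l \left(-44 + l\right) + l = l + l \left(-44 + l\right)$)
$Z{\left(u{\left(5 \right)} \right)} - 2058 = \left(2 + 5\right) \left(-43 + \left(2 + 5\right)\right) - 2058 = 7 \left(-43 + 7\right) - 2058 = 7 \left(-36\right) - 2058 = -252 - 2058 = -2310$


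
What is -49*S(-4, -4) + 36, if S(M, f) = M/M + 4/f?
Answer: 36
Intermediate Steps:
S(M, f) = 1 + 4/f
-49*S(-4, -4) + 36 = -49*(4 - 4)/(-4) + 36 = -(-49)*0/4 + 36 = -49*0 + 36 = 0 + 36 = 36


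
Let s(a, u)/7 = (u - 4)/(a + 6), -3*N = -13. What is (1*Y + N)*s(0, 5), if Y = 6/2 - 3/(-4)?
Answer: 679/72 ≈ 9.4306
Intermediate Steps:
N = 13/3 (N = -⅓*(-13) = 13/3 ≈ 4.3333)
s(a, u) = 7*(-4 + u)/(6 + a) (s(a, u) = 7*((u - 4)/(a + 6)) = 7*((-4 + u)/(6 + a)) = 7*(-4 + u)/(6 + a))
Y = 15/4 (Y = 6*(½) - 3*(-¼) = 3 + ¾ = 15/4 ≈ 3.7500)
(1*Y + N)*s(0, 5) = (1*(15/4) + 13/3)*(7*(-4 + 5)/(6 + 0)) = (15/4 + 13/3)*(7*1/6) = 97*(7*(⅙)*1)/12 = (97/12)*(7/6) = 679/72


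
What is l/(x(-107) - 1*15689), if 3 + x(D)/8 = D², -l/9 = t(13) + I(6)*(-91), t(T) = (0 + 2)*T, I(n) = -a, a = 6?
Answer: -572/8431 ≈ -0.067845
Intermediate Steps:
I(n) = -6 (I(n) = -1*6 = -6)
t(T) = 2*T
l = -5148 (l = -9*(2*13 - 6*(-91)) = -9*(26 + 546) = -9*572 = -5148)
x(D) = -24 + 8*D²
l/(x(-107) - 1*15689) = -5148/((-24 + 8*(-107)²) - 1*15689) = -5148/((-24 + 8*11449) - 15689) = -5148/((-24 + 91592) - 15689) = -5148/(91568 - 15689) = -5148/75879 = -5148*1/75879 = -572/8431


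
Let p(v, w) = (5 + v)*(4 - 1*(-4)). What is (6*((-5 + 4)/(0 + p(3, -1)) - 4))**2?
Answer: 594441/1024 ≈ 580.51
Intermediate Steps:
p(v, w) = 40 + 8*v (p(v, w) = (5 + v)*(4 + 4) = (5 + v)*8 = 40 + 8*v)
(6*((-5 + 4)/(0 + p(3, -1)) - 4))**2 = (6*((-5 + 4)/(0 + (40 + 8*3)) - 4))**2 = (6*(-1/(0 + (40 + 24)) - 4))**2 = (6*(-1/(0 + 64) - 4))**2 = (6*(-1/64 - 4))**2 = (6*(-257/64))**2 = (-771/32)**2 = 594441/1024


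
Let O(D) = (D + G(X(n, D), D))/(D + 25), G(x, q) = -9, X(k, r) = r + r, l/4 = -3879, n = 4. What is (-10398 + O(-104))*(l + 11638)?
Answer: 3185113862/79 ≈ 4.0318e+7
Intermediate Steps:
l = -15516 (l = 4*(-3879) = -15516)
X(k, r) = 2*r
O(D) = (-9 + D)/(25 + D) (O(D) = (D - 9)/(D + 25) = (-9 + D)/(25 + D))
(-10398 + O(-104))*(l + 11638) = (-10398 + (-9 - 104)/(25 - 104))*(-15516 + 11638) = (-10398 - 113/(-79))*(-3878) = (-10398 - 1/79*(-113))*(-3878) = (-10398 + 113/79)*(-3878) = -821329/79*(-3878) = 3185113862/79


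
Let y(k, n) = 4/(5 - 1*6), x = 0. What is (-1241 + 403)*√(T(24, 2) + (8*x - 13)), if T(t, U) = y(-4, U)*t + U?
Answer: -838*I*√107 ≈ -8668.3*I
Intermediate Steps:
y(k, n) = -4 (y(k, n) = 4/(5 - 6) = 4/(-1) = 4*(-1) = -4)
T(t, U) = U - 4*t (T(t, U) = -4*t + U = U - 4*t)
(-1241 + 403)*√(T(24, 2) + (8*x - 13)) = (-1241 + 403)*√((2 - 4*24) + (8*0 - 13)) = -838*√((2 - 96) + (0 - 13)) = -838*√(-94 - 13) = -838*I*√107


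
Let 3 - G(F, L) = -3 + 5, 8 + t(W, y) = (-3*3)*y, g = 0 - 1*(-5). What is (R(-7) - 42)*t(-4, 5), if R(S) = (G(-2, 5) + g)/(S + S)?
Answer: 15741/7 ≈ 2248.7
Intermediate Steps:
g = 5 (g = 0 + 5 = 5)
t(W, y) = -8 - 9*y (t(W, y) = -8 + (-3*3)*y = -8 - 9*y)
G(F, L) = 1 (G(F, L) = 3 - (-3 + 5) = 3 - 1*2 = 3 - 2 = 1)
R(S) = 3/S (R(S) = (1 + 5)/(S + S) = 6/((2*S)) = 6*(1/(2*S)) = 3/S)
(R(-7) - 42)*t(-4, 5) = (3/(-7) - 42)*(-8 - 9*5) = (3*(-⅐) - 42)*(-8 - 45) = (-3/7 - 42)*(-53) = -297/7*(-53) = 15741/7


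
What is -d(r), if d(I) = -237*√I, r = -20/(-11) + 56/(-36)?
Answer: 79*√286/11 ≈ 121.46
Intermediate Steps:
r = 26/99 (r = -20*(-1/11) + 56*(-1/36) = 20/11 - 14/9 = 26/99 ≈ 0.26263)
-d(r) = -(-237)*√(26/99) = -(-237)*√286/33 = -(-79)*√286/11 = 79*√286/11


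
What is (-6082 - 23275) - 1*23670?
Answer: -53027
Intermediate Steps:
(-6082 - 23275) - 1*23670 = -29357 - 23670 = -53027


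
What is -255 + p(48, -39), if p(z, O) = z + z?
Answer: -159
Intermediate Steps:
p(z, O) = 2*z
-255 + p(48, -39) = -255 + 2*48 = -255 + 96 = -159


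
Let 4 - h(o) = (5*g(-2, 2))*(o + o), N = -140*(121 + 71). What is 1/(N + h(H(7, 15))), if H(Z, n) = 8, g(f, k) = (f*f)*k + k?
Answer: -1/27676 ≈ -3.6132e-5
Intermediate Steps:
g(f, k) = k + k*f² (g(f, k) = f²*k + k = k*f² + k = k + k*f²)
N = -26880 (N = -140*192 = -26880)
h(o) = 4 - 100*o (h(o) = 4 - 5*(2*(1 + (-2)²))*(o + o) = 4 - 5*(2*(1 + 4))*2*o = 4 - 5*(2*5)*2*o = 4 - 5*10*2*o = 4 - 50*2*o = 4 - 100*o)
1/(N + h(H(7, 15))) = 1/(-26880 + (4 - 100*8)) = 1/(-26880 + (4 - 800)) = 1/(-26880 - 796) = 1/(-27676) = -1/27676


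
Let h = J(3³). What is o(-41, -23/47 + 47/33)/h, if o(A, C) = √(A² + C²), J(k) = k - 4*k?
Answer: -√4045917781/125631 ≈ -0.50630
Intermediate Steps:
J(k) = -3*k
h = -81 (h = -3*3³ = -3*27 = -81)
o(-41, -23/47 + 47/33)/h = √((-41)² + (-23/47 + 47/33)²)/(-81) = √(1681 + (-23*1/47 + 47*(1/33))²)*(-1/81) = √(1681 + (-23/47 + 47/33)²)*(-1/81) = √(1681 + (1450/1551)²)*(-1/81) = √(1681 + 2102500/2405601)*(-1/81) = √(4045917781/2405601)*(-1/81) = (√4045917781/1551)*(-1/81) = -√4045917781/125631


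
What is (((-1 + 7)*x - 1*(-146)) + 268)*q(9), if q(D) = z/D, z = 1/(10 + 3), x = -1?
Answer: 136/39 ≈ 3.4872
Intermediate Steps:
z = 1/13 ≈ 0.076923
q(D) = 1/(13*D)
(((-1 + 7)*x - 1*(-146)) + 268)*q(9) = (((-1 + 7)*(-1) - 1*(-146)) + 268)*((1/13)/9) = ((6*(-1) + 146) + 268)*((1/13)*(1/9)) = ((-6 + 146) + 268)*(1/117) = (140 + 268)*(1/117) = 408*(1/117) = 136/39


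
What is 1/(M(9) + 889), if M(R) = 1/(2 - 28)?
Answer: 26/23113 ≈ 0.0011249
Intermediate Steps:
M(R) = -1/26 (M(R) = 1/(-26) = -1/26)
1/(M(9) + 889) = 1/(-1/26 + 889) = 1/(23113/26) = 26/23113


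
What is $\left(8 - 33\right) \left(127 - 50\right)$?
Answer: $-1925$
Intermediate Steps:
$\left(8 - 33\right) \left(127 - 50\right) = \left(8 - 33\right) 77 = \left(-25\right) 77 = -1925$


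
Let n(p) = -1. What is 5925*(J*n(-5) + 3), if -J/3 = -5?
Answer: -71100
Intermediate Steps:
J = 15 (J = -3*(-5) = 15)
5925*(J*n(-5) + 3) = 5925*(15*(-1) + 3) = 5925*(-15 + 3) = 5925*(-12) = -71100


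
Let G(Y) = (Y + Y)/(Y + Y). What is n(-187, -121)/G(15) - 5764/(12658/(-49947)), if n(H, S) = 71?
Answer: 144396613/6329 ≈ 22815.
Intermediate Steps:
G(Y) = 1 (G(Y) = (2*Y)/((2*Y)) = (2*Y)*(1/(2*Y)) = 1)
n(-187, -121)/G(15) - 5764/(12658/(-49947)) = 71/1 - 5764/(12658/(-49947)) = 71*1 - 5764/(12658*(-1/49947)) = 71 - 5764/(-12658/49947) = 71 - 5764*(-49947/12658) = 71 + 143947254/6329 = 144396613/6329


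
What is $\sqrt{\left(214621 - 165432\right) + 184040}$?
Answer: $\sqrt{233229} \approx 482.94$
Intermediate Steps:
$\sqrt{\left(214621 - 165432\right) + 184040} = \sqrt{49189 + 184040} = \sqrt{233229}$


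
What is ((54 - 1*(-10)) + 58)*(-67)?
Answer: -8174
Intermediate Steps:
((54 - 1*(-10)) + 58)*(-67) = ((54 + 10) + 58)*(-67) = (64 + 58)*(-67) = 122*(-67) = -8174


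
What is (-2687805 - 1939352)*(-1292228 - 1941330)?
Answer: 14962180534606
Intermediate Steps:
(-2687805 - 1939352)*(-1292228 - 1941330) = -4627157*(-3233558) = 14962180534606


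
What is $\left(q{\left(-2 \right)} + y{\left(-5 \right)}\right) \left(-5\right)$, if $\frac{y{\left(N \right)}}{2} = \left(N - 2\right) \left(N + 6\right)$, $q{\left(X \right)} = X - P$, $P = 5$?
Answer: $105$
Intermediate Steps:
$q{\left(X \right)} = -5 + X$ ($q{\left(X \right)} = X - 5 = -5 + X$)
$y{\left(N \right)} = 2 \left(-2 + N\right) \left(6 + N\right)$ ($y{\left(N \right)} = 2 \left(N - 2\right) \left(N + 6\right) = 2 \left(-2 + N\right) \left(6 + N\right)$)
$\left(q{\left(-2 \right)} + y{\left(-5 \right)}\right) \left(-5\right) = \left(\left(-5 - 2\right) + \left(-24 + 2 \left(-5\right)^{2} + 8 \left(-5\right)\right)\right) \left(-5\right) = \left(-7 - 14\right) \left(-5\right) = \left(-21\right) \left(-5\right) = 105$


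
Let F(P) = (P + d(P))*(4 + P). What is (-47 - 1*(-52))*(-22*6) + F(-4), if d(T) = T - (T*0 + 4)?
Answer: -660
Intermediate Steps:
d(T) = -4 + T (d(T) = T - (0 + 4) = T - 1*4 = T - 4 = -4 + T)
F(P) = (-4 + 2*P)*(4 + P) (F(P) = (P + (-4 + P))*(4 + P) = (-4 + 2*P)*(4 + P))
(-47 - 1*(-52))*(-22*6) + F(-4) = (-47 - 1*(-52))*(-22*6) + (-16 + 2*(-4)**2 + 4*(-4)) = (-47 + 52)*(-132) + (-16 + 2*16 - 16) = 5*(-132) + (-16 + 32 - 16) = -660 + 0 = -660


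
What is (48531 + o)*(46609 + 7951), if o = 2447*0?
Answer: 2647851360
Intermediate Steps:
o = 0
(48531 + o)*(46609 + 7951) = (48531 + 0)*(46609 + 7951) = 48531*54560 = 2647851360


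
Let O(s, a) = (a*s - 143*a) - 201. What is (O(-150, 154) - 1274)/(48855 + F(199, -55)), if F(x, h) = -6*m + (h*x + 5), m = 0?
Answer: -46597/37915 ≈ -1.2290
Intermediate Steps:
F(x, h) = 5 + h*x (F(x, h) = -6*0 + (h*x + 5) = 0 + (5 + h*x) = 5 + h*x)
O(s, a) = -201 - 143*a + a*s (O(s, a) = (-143*a + a*s) - 201 = -201 - 143*a + a*s)
(O(-150, 154) - 1274)/(48855 + F(199, -55)) = ((-201 - 143*154 + 154*(-150)) - 1274)/(48855 + (5 - 55*199)) = ((-201 - 22022 - 23100) - 1274)/(48855 + (5 - 10945)) = (-45323 - 1274)/(48855 - 10940) = -46597/37915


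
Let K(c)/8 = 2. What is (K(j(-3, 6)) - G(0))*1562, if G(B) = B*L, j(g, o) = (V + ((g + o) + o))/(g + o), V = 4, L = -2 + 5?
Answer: 24992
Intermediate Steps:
L = 3
j(g, o) = (4 + g + 2*o)/(g + o) (j(g, o) = (4 + ((g + o) + o))/(g + o) = (4 + (g + 2*o))/(g + o) = (4 + g + 2*o)/(g + o))
G(B) = 3*B (G(B) = B*3 = 3*B)
K(c) = 16 (K(c) = 8*2 = 16)
(K(j(-3, 6)) - G(0))*1562 = (16 - 3*0)*1562 = (16 - 1*0)*1562 = (16 + 0)*1562 = 16*1562 = 24992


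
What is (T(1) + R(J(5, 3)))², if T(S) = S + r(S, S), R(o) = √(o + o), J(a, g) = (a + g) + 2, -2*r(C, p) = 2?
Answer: 20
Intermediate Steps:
r(C, p) = -1 (r(C, p) = -½*2 = -1)
J(a, g) = 2 + a + g
R(o) = √2*√o (R(o) = √(2*o) = √2*√o)
T(S) = -1 + S (T(S) = S - 1 = -1 + S)
(T(1) + R(J(5, 3)))² = ((-1 + 1) + √2*√(2 + 5 + 3))² = (0 + √2*√10)² = (0 + 2*√5)² = (2*√5)² = 20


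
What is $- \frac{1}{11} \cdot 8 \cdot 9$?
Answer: $- \frac{72}{11} \approx -6.5455$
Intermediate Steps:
$- \frac{1}{11} \cdot 8 \cdot 9 = - \frac{8 \cdot 9}{11} = \left(-1\right) \frac{72}{11} = - \frac{72}{11}$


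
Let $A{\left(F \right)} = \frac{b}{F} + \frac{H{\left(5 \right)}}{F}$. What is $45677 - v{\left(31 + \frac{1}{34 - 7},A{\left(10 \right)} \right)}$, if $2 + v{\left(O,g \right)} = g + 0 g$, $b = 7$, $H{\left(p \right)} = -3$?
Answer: $\frac{228393}{5} \approx 45679.0$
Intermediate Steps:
$A{\left(F \right)} = \frac{4}{F}$ ($A{\left(F \right)} = \frac{7}{F} - \frac{3}{F} = \frac{4}{F}$)
$v{\left(O,g \right)} = -2 + g$ ($v{\left(O,g \right)} = -2 + \left(g + 0 g\right) = -2 + \left(g + 0\right) = -2 + g$)
$45677 - v{\left(31 + \frac{1}{34 - 7},A{\left(10 \right)} \right)} = 45677 - \left(-2 + \frac{4}{10}\right) = 45677 - \left(-2 + 4 \cdot \frac{1}{10}\right) = 45677 - \left(-2 + \frac{2}{5}\right) = 45677 - - \frac{8}{5} = 45677 + \frac{8}{5} = \frac{228393}{5}$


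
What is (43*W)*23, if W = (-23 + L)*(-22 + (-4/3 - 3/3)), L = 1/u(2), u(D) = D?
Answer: 1082955/2 ≈ 5.4148e+5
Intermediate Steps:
L = ½ (L = 1/2 = ½ ≈ 0.50000)
W = 1095/2 (W = (-23 + ½)*(-22 + (-4/3 - 3/3)) = -45*(-22 + (-4*⅓ - 3*⅓))/2 = -45*(-22 + (-4/3 - 1))/2 = -45*(-22 - 7/3)/2 = -45/2*(-73/3) = 1095/2 ≈ 547.50)
(43*W)*23 = (43*(1095/2))*23 = (47085/2)*23 = 1082955/2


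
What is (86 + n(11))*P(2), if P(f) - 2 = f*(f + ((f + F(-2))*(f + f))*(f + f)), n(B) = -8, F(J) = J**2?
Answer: 15444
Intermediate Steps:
P(f) = 2 + f*(f + 4*f**2*(4 + f)) (P(f) = 2 + f*(f + ((f + (-2)**2)*(f + f))*(f + f)) = 2 + f*(f + ((f + 4)*(2*f))*(2*f)) = 2 + f*(f + ((4 + f)*(2*f))*(2*f)) = 2 + f*(f + (2*f*(4 + f))*(2*f)) = 2 + f*(f + 4*f**2*(4 + f)))
(86 + n(11))*P(2) = (86 - 8)*(2 + 2**2 + 4*2**4 + 16*2**3) = 78*(2 + 4 + 4*16 + 16*8) = 78*(2 + 4 + 64 + 128) = 78*198 = 15444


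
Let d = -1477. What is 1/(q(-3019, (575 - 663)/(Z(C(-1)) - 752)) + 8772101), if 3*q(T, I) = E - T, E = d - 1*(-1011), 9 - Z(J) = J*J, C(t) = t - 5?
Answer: 1/8772952 ≈ 1.1399e-7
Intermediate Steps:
C(t) = -5 + t
Z(J) = 9 - J² (Z(J) = 9 - J*J = 9 - J²)
E = -466 (E = -1477 - 1*(-1011) = -1477 + 1011 = -466)
q(T, I) = -466/3 - T/3 (q(T, I) = (-466 - T)/3 = -466/3 - T/3)
1/(q(-3019, (575 - 663)/(Z(C(-1)) - 752)) + 8772101) = 1/((-466/3 - ⅓*(-3019)) + 8772101) = 1/((-466/3 + 3019/3) + 8772101) = 1/(851 + 8772101) = 1/8772952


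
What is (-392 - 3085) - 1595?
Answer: -5072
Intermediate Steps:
(-392 - 3085) - 1595 = -3477 - 1595 = -5072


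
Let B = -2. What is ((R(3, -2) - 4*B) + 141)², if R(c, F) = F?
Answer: 21609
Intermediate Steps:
((R(3, -2) - 4*B) + 141)² = ((-2 - 4*(-2)) + 141)² = ((-2 + 8) + 141)² = (6 + 141)² = 147² = 21609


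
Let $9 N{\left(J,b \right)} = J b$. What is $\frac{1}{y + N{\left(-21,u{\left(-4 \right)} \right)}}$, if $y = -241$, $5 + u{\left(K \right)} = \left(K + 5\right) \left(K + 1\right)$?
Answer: $- \frac{3}{667} \approx -0.0044978$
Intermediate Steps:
$u{\left(K \right)} = -5 + \left(1 + K\right) \left(5 + K\right)$ ($u{\left(K \right)} = -5 + \left(K + 5\right) \left(K + 1\right) = -5 + \left(5 + K\right) \left(1 + K\right) = -5 + \left(1 + K\right) \left(5 + K\right)$)
$N{\left(J,b \right)} = \frac{J b}{9}$
$\frac{1}{y + N{\left(-21,u{\left(-4 \right)} \right)}} = \frac{1}{-241 + \frac{1}{9} \left(-21\right) \left(- 4 \left(6 - 4\right)\right)} = \frac{1}{-241 + \frac{1}{9} \left(-21\right) \left(\left(-4\right) 2\right)} = \frac{1}{-241 + \frac{1}{9} \left(-21\right) \left(-8\right)} = \frac{1}{-241 + \frac{56}{3}} = \frac{1}{- \frac{667}{3}} = - \frac{3}{667}$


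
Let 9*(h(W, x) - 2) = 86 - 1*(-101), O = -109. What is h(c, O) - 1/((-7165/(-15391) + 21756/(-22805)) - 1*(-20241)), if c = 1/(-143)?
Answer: 1456368637231925/63938273977656 ≈ 22.778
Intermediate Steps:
c = -1/143 ≈ -0.0069930
h(W, x) = 205/9 (h(W, x) = 2 + (86 - 1*(-101))/9 = 2 + (86 + 101)/9 = 2 + (1/9)*187 = 2 + 187/9 = 205/9)
h(c, O) - 1/((-7165/(-15391) + 21756/(-22805)) - 1*(-20241)) = 205/9 - 1/((-7165/(-15391) + 21756/(-22805)) - 1*(-20241)) = 205/9 - 1/((-7165*(-1/15391) + 21756*(-1/22805)) + 20241) = 205/9 - 1/((7165/15391 - 21756/22805) + 20241) = 205/9 - 1/(-171448771/350991755 + 20241) = 205/9 - 1/7104252664184/350991755 = 205/9 - 1*350991755/7104252664184 = 205/9 - 350991755/7104252664184 = 1456368637231925/63938273977656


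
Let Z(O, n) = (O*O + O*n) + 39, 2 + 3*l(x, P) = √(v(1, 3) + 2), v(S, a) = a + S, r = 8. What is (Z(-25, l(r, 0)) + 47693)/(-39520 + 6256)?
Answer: -145121/99792 + 25*√6/99792 ≈ -1.4536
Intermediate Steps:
v(S, a) = S + a
l(x, P) = -⅔ + √6/3 (l(x, P) = -⅔ + √((1 + 3) + 2)/3 = -⅔ + √(4 + 2)/3 = -⅔ + √6/3)
Z(O, n) = 39 + O² + O*n (Z(O, n) = (O² + O*n) + 39 = 39 + O² + O*n)
(Z(-25, l(r, 0)) + 47693)/(-39520 + 6256) = ((39 + (-25)² - 25*(-⅔ + √6/3)) + 47693)/(-39520 + 6256) = ((39 + 625 + (50/3 - 25*√6/3)) + 47693)/(-33264) = ((2042/3 - 25*√6/3) + 47693)*(-1/33264) = (145121/3 - 25*√6/3)*(-1/33264) = -145121/99792 + 25*√6/99792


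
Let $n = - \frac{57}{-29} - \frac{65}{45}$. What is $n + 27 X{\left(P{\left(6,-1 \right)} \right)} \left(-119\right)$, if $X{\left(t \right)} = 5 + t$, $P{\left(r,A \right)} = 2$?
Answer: $- \frac{5870015}{261} \approx -22490.0$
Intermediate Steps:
$n = \frac{136}{261}$ ($n = \left(-57\right) \left(- \frac{1}{29}\right) - \frac{13}{9} = \frac{57}{29} - \frac{13}{9} = \frac{136}{261} \approx 0.52107$)
$n + 27 X{\left(P{\left(6,-1 \right)} \right)} \left(-119\right) = \frac{136}{261} + 27 \left(5 + 2\right) \left(-119\right) = \frac{136}{261} + 27 \cdot 7 \left(-119\right) = \frac{136}{261} + 189 \left(-119\right) = \frac{136}{261} - 22491 = - \frac{5870015}{261}$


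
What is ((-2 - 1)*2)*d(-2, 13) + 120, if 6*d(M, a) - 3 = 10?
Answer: 107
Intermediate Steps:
d(M, a) = 13/6 (d(M, a) = ½ + (⅙)*10 = ½ + 5/3 = 13/6)
((-2 - 1)*2)*d(-2, 13) + 120 = ((-2 - 1)*2)*(13/6) + 120 = -3*2*(13/6) + 120 = -6*13/6 + 120 = -13 + 120 = 107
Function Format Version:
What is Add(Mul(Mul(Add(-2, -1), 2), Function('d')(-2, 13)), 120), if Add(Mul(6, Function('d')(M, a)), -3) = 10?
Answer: 107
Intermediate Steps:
Function('d')(M, a) = Rational(13, 6) (Function('d')(M, a) = Add(Rational(1, 2), Mul(Rational(1, 6), 10)) = Add(Rational(1, 2), Rational(5, 3)) = Rational(13, 6))
Add(Mul(Mul(Add(-2, -1), 2), Function('d')(-2, 13)), 120) = Add(Mul(Mul(Add(-2, -1), 2), Rational(13, 6)), 120) = Add(Mul(Mul(-3, 2), Rational(13, 6)), 120) = Add(Mul(-6, Rational(13, 6)), 120) = Add(-13, 120) = 107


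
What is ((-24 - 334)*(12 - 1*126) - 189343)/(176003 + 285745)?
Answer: -148531/461748 ≈ -0.32167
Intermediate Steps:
((-24 - 334)*(12 - 1*126) - 189343)/(176003 + 285745) = (-358*(12 - 126) - 189343)/461748 = (-358*(-114) - 189343)*(1/461748) = (40812 - 189343)*(1/461748) = -148531*1/461748 = -148531/461748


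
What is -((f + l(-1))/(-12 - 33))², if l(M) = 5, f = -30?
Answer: -25/81 ≈ -0.30864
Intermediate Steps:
-((f + l(-1))/(-12 - 33))² = -((-30 + 5)/(-12 - 33))² = -(-25/(-45))² = -(-25*(-1/45))² = -(5/9)² = -1*25/81 = -25/81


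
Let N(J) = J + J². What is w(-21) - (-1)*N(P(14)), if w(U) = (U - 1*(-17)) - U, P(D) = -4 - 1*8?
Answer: 149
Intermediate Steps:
P(D) = -12 (P(D) = -4 - 8 = -12)
w(U) = 17 (w(U) = (U + 17) - U = (17 + U) - U = 17)
w(-21) - (-1)*N(P(14)) = 17 - (-1)*(-12*(1 - 12)) = 17 - (-1)*(-12*(-11)) = 17 - (-1)*132 = 17 - 1*(-132) = 17 + 132 = 149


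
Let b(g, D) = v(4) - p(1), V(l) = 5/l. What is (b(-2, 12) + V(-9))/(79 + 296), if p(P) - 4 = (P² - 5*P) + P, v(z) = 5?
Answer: 31/3375 ≈ 0.0091852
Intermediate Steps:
p(P) = 4 + P² - 4*P (p(P) = 4 + ((P² - 5*P) + P) = 4 + (P² - 4*P) = 4 + P² - 4*P)
b(g, D) = 4 (b(g, D) = 5 - (4 + 1² - 4*1) = 5 - (4 + 1 - 4) = 5 - 1*1 = 5 - 1 = 4)
(b(-2, 12) + V(-9))/(79 + 296) = (4 + 5/(-9))/(79 + 296) = (4 + 5*(-⅑))/375 = (4 - 5/9)*(1/375) = (31/9)*(1/375) = 31/3375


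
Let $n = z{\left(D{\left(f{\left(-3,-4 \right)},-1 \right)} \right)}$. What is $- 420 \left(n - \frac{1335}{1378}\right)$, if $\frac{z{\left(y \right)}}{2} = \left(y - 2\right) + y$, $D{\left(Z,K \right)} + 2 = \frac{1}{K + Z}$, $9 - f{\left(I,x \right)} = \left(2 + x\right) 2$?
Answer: $\frac{3656450}{689} \approx 5306.9$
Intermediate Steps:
$f{\left(I,x \right)} = 5 - 2 x$ ($f{\left(I,x \right)} = 9 - \left(2 + x\right) 2 = 9 - \left(4 + 2 x\right) = 5 - 2 x$)
$D{\left(Z,K \right)} = -2 + \frac{1}{K + Z}$
$z{\left(y \right)} = -4 + 4 y$ ($z{\left(y \right)} = 2 \left(\left(y - 2\right) + y\right) = 2 \left(\left(-2 + y\right) + y\right) = 2 \left(-2 + 2 y\right) = -4 + 4 y$)
$n = - \frac{35}{3}$ ($n = -4 + 4 \frac{1 - -2 - 2 \left(5 - -8\right)}{-1 + \left(5 - -8\right)} = -4 + 4 \frac{1 + 2 - 2 \left(5 + 8\right)}{-1 + \left(5 + 8\right)} = -4 + 4 \frac{1 + 2 - 26}{-1 + 13} = -4 + 4 \frac{1 + 2 - 26}{12} = -4 + 4 \cdot \frac{1}{12} \left(-23\right) = -4 + 4 \left(- \frac{23}{12}\right) = -4 - \frac{23}{3} = - \frac{35}{3} \approx -11.667$)
$- 420 \left(n - \frac{1335}{1378}\right) = - 420 \left(- \frac{35}{3} - \frac{1335}{1378}\right) = \left(-420\right) \left(- \frac{52235}{4134}\right) = \frac{3656450}{689}$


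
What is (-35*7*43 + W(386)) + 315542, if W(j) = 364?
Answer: 305371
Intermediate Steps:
(-35*7*43 + W(386)) + 315542 = (-35*7*43 + 364) + 315542 = (-245*43 + 364) + 315542 = (-10535 + 364) + 315542 = -10171 + 315542 = 305371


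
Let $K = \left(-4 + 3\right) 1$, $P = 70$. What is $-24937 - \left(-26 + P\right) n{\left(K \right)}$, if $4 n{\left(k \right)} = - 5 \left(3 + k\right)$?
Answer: $-24827$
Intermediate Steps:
$K = -1$ ($K = \left(-1\right) 1 = -1$)
$n{\left(k \right)} = - \frac{15}{4} - \frac{5 k}{4}$ ($n{\left(k \right)} = \frac{\left(-5\right) \left(3 + k\right)}{4} = \frac{-15 - 5 k}{4} = - \frac{15}{4} - \frac{5 k}{4}$)
$-24937 - \left(-26 + P\right) n{\left(K \right)} = -24937 - \left(-26 + 70\right) \left(- \frac{15}{4} - - \frac{5}{4}\right) = -24937 - 44 \left(- \frac{15}{4} + \frac{5}{4}\right) = -24937 - 44 \left(- \frac{5}{2}\right) = -24937 - -110 = -24937 + 110 = -24827$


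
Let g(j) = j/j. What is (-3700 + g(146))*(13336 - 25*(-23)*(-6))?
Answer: -36568314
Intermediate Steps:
g(j) = 1
(-3700 + g(146))*(13336 - 25*(-23)*(-6)) = (-3700 + 1)*(13336 - 25*(-23)*(-6)) = -3699*(13336 + 575*(-6)) = -3699*(13336 - 3450) = -3699*9886 = -36568314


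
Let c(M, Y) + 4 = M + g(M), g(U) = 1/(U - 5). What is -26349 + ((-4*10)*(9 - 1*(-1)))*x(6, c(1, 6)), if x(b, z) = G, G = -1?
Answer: -25949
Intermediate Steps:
g(U) = 1/(-5 + U)
c(M, Y) = -4 + M + 1/(-5 + M) (c(M, Y) = -4 + (M + 1/(-5 + M)) = -4 + M + 1/(-5 + M))
x(b, z) = -1
-26349 + ((-4*10)*(9 - 1*(-1)))*x(6, c(1, 6)) = -26349 + ((-4*10)*(9 - 1*(-1)))*(-1) = -26349 - 40*(9 + 1)*(-1) = -26349 - 40*10*(-1) = -26349 - 400*(-1) = -26349 + 400 = -25949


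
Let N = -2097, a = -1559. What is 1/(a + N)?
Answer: -1/3656 ≈ -0.00027352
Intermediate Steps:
1/(a + N) = 1/(-1559 - 2097) = 1/(-3656) = -1/3656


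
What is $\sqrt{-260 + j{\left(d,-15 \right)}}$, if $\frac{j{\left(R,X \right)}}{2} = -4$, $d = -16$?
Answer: $2 i \sqrt{67} \approx 16.371 i$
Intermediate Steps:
$j{\left(R,X \right)} = -8$ ($j{\left(R,X \right)} = 2 \left(-4\right) = -8$)
$\sqrt{-260 + j{\left(d,-15 \right)}} = \sqrt{-260 - 8} = \sqrt{-268} = 2 i \sqrt{67}$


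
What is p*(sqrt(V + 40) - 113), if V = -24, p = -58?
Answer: 6322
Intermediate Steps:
p*(sqrt(V + 40) - 113) = -58*(sqrt(-24 + 40) - 113) = -58*(sqrt(16) - 113) = -58*(4 - 113) = -58*(-109) = 6322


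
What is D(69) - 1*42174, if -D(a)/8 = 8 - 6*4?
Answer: -42046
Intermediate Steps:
D(a) = 128 (D(a) = -8*(8 - 6*4) = -8*(8 - 24) = -8*(-16) = 128)
D(69) - 1*42174 = 128 - 1*42174 = 128 - 42174 = -42046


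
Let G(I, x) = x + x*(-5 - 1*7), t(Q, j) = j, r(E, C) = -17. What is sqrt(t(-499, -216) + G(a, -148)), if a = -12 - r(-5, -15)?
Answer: 2*sqrt(353) ≈ 37.577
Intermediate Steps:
a = 5 (a = -12 - 1*(-17) = -12 + 17 = 5)
G(I, x) = -11*x (G(I, x) = x + x*(-5 - 7) = x + x*(-12) = x - 12*x = -11*x)
sqrt(t(-499, -216) + G(a, -148)) = sqrt(-216 - 11*(-148)) = sqrt(-216 + 1628) = sqrt(1412) = 2*sqrt(353)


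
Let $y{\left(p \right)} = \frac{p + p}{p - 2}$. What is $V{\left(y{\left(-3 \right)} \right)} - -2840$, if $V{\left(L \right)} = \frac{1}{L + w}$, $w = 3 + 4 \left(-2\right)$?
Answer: $\frac{53955}{19} \approx 2839.7$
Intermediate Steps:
$w = -5$ ($w = 3 - 8 = -5$)
$y{\left(p \right)} = \frac{2 p}{-2 + p}$
$V{\left(L \right)} = \frac{1}{-5 + L}$ ($V{\left(L \right)} = \frac{1}{L - 5} = \frac{1}{-5 + L}$)
$V{\left(y{\left(-3 \right)} \right)} - -2840 = \frac{1}{-5 + 2 \left(-3\right) \frac{1}{-2 - 3}} - -2840 = \frac{1}{-5 + 2 \left(-3\right) \frac{1}{-5}} + 2840 = \frac{1}{-5 + 2 \left(-3\right) \left(- \frac{1}{5}\right)} + 2840 = \frac{1}{-5 + \frac{6}{5}} + 2840 = \frac{1}{- \frac{19}{5}} + 2840 = - \frac{5}{19} + 2840 = \frac{53955}{19}$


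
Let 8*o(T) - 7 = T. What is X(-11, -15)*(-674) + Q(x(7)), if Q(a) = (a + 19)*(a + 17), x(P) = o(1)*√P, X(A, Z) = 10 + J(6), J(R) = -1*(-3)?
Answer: -8432 + 36*√7 ≈ -8336.8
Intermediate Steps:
o(T) = 7/8 + T/8
J(R) = 3
X(A, Z) = 13 (X(A, Z) = 10 + 3 = 13)
x(P) = √P (x(P) = (7/8 + (⅛)*1)*√P = (7/8 + ⅛)*√P = 1*√P = √P)
Q(a) = (17 + a)*(19 + a) (Q(a) = (19 + a)*(17 + a) = (17 + a)*(19 + a))
X(-11, -15)*(-674) + Q(x(7)) = 13*(-674) + (323 + (√7)² + 36*√7) = -8762 + (323 + 7 + 36*√7) = -8762 + (330 + 36*√7) = -8432 + 36*√7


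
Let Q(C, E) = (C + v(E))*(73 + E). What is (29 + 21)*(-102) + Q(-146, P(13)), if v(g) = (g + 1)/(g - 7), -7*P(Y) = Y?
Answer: -3359154/217 ≈ -15480.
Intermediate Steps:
P(Y) = -Y/7
v(g) = (1 + g)/(-7 + g)
Q(C, E) = (73 + E)*(C + (1 + E)/(-7 + E)) (Q(C, E) = (C + (1 + E)/(-7 + E))*(73 + E) = (73 + E)*(C + (1 + E)/(-7 + E)))
(29 + 21)*(-102) + Q(-146, P(13)) = (29 + 21)*(-102) + (73 + 73*(-⅐*13) + (-⅐*13)*(1 - ⅐*13) - 146*(-7 - ⅐*13)*(73 - ⅐*13))/(-7 - ⅐*13) = 50*(-102) + (73 + 73*(-13/7) - 13*(1 - 13/7)/7 - 146*(-7 - 13/7)*(73 - 13/7))/(-7 - 13/7) = -5100 + (73 - 949/7 - 13/7*(-6/7) - 146*(-62/7)*498/7)/(-62/7) = -5100 - 7*(73 - 949/7 + 78/49 + 4507896/49)/62 = -5100 - 7/62*4504908/49 = -5100 - 2252454/217 = -3359154/217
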